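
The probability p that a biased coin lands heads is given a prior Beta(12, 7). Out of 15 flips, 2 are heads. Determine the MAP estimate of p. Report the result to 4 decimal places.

Prior: Beta(12, 7).
Data: 2 successes in 15 trials. The binomial likelihood contributes p^2(1−p)^13, so the posterior is Beta(12+2, 7+13) = Beta(14, 20).
For Beta(a, b) with a, b > 1 the mode is (a−1)/(a+b−2) = 13/32 ≈ 0.4063.

p̂_MAP = 0.4063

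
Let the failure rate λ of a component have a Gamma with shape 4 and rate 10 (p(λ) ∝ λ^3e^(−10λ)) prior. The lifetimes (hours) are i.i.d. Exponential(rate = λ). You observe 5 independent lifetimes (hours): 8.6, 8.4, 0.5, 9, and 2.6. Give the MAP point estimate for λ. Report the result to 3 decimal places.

The Exponential(rate=λ) likelihood is ∝ λ^n e^(−λΣtᵢ). Here n = 5 and Σtᵢ = 8.6 + 8.4 + 0.5 + 9 + 2.6 = 29.1.
Posterior ∝ λ^3e^(−10λ) · λ^5e^(−29.1λ) = λ^8e^(−39.1λ), i.e. Gamma(9, 39.1).
Mode = (a−1)/b = 8/39.1 ≈ 0.205.

λ̂_MAP = 0.205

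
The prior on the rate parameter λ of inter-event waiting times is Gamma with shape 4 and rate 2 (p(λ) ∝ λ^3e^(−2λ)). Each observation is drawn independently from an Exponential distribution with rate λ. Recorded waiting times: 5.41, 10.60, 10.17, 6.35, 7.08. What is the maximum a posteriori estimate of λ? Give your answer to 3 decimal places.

λ̂_MAP = 0.192

The Exponential(rate=λ) likelihood is ∝ λ^n e^(−λΣtᵢ). Here n = 5 and Σtᵢ = 5.41 + 10.60 + 10.17 + 6.35 + 7.08 = 39.61.
Posterior ∝ λ^3e^(−2λ) · λ^5e^(−39.61λ) = λ^8e^(−41.61λ), i.e. Gamma(9, 41.61).
Mode = (a−1)/b = 8/41.61 ≈ 0.192.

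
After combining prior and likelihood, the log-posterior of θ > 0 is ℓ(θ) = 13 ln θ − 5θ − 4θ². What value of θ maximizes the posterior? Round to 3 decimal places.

θ̂_MAP = 1.000

ℓ'(θ) = 13/θ − 5 − 8θ. Setting this to zero and multiplying by θ: 8θ² + 5θ − 13 = 0.
θ = (−5 + √(5² + 4·8·13)) / (2·8) = (−5 + √441) / 16 = (−5 + 21)/16 = 1.
ℓ''(θ) = −13/θ² − 8 < 0, confirming a maximum.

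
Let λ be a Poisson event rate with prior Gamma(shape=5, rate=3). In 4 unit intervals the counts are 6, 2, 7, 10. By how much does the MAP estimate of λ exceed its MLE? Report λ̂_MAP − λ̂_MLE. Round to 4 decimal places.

Σxᵢ = 25. Posterior is Gamma(30, 7); MAP = (30−1)/7 = 29/7 ≈ 4.14286.
MLE = x̄ = 25/4 ≈ 6.25000.
Difference = 29/7 − 25/4 = -59/28 ≈ -2.1071.

MAP − MLE = -2.1071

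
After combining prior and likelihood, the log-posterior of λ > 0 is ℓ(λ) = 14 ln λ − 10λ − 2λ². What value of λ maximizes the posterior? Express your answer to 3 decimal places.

ℓ'(λ) = 14/λ − 10 − 4λ. Setting this to zero and multiplying by λ: 4λ² + 10λ − 14 = 0.
λ = (−10 + √(10² + 4·4·14)) / (2·4) = (−10 + √324) / 8 = (−10 + 18)/8 = 1.
ℓ''(λ) = −14/λ² − 4 < 0, confirming a maximum.

λ̂_MAP = 1.000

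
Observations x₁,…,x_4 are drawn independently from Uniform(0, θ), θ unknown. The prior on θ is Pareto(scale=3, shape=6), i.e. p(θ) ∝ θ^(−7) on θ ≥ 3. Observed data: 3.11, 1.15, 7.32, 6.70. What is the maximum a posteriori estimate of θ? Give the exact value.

θ̂_MAP = 7.32

The Uniform(0, θ) likelihood is θ^(−n) for θ ≥ max(xᵢ), zero otherwise. Here max(xᵢ) = 7.32.
Posterior ∝ θ^(−7) · θ^(−4) = θ^(−11) on θ ≥ max(3, 7.32) = 7.32.
This density is strictly decreasing in θ, so the posterior mode lies at the lower boundary of the support.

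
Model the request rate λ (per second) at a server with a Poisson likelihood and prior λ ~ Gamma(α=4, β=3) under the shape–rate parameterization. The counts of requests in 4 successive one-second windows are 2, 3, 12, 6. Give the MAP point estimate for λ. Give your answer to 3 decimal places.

λ̂_MAP = 3.714

Σxᵢ = 2+3+12+6 = 23, with n = 4.
Posterior ∝ λ^3e^(−3λ) · λ^23e^(−4λ) = λ^26e^(−7λ), i.e. Gamma(shape=27, rate=7).
The mode of a Gamma(a, b) with a ≥ 1 (shape–rate) is (a−1)/b = 26/7 ≈ 3.714.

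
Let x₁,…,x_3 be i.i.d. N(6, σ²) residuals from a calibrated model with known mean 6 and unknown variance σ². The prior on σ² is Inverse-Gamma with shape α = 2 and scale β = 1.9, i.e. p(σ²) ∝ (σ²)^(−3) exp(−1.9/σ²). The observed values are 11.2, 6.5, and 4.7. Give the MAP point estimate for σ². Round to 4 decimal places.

σ̂²_MAP = 3.6422

Sum of squared deviations about the known mean: SS = (11.2−6)² + (6.5−6)² + (4.7−6)² = 28.98.
The Normal likelihood contributes (σ²)^(−n/2) exp(−SS/(2σ²)), so the posterior is Inverse-Gamma(α + n/2, β + SS/2) = Inverse-Gamma(3.5, 16.39).
The mode of Inverse-Gamma(a, b) is b/(a+1) = 16.39/4.5 ≈ 3.6422.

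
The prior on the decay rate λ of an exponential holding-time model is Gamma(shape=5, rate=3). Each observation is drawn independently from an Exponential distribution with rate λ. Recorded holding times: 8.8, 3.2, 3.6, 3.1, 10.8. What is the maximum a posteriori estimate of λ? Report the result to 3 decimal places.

λ̂_MAP = 0.277

The Exponential(rate=λ) likelihood is ∝ λ^n e^(−λΣtᵢ). Here n = 5 and Σtᵢ = 8.8 + 3.2 + 3.6 + 3.1 + 10.8 = 29.5.
Posterior ∝ λ^4e^(−3λ) · λ^5e^(−29.5λ) = λ^9e^(−32.5λ), i.e. Gamma(10, 32.5).
Mode = (a−1)/b = 9/32.5 ≈ 0.277.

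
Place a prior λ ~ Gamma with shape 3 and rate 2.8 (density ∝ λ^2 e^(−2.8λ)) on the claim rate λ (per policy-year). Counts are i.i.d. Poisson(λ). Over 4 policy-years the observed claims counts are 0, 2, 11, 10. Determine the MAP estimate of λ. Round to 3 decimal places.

λ̂_MAP = 3.676

Σxᵢ = 0+2+11+10 = 23, with n = 4.
Posterior ∝ λ^2e^(−2.8λ) · λ^23e^(−4λ) = λ^25e^(−6.8λ), i.e. Gamma(shape=26, rate=6.8).
The mode of a Gamma(a, b) with a ≥ 1 (shape–rate) is (a−1)/b = 25/6.8 ≈ 3.676.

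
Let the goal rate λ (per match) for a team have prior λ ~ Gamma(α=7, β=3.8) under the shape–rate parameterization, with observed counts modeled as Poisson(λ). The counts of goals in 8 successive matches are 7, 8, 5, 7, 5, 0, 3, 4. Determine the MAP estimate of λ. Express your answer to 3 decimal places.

λ̂_MAP = 3.814

Σxᵢ = 7+8+5+7+5+0+3+4 = 39, with n = 8.
Posterior ∝ λ^6e^(−3.8λ) · λ^39e^(−8λ) = λ^45e^(−11.8λ), i.e. Gamma(shape=46, rate=11.8).
The mode of a Gamma(a, b) with a ≥ 1 (shape–rate) is (a−1)/b = 45/11.8 ≈ 3.814.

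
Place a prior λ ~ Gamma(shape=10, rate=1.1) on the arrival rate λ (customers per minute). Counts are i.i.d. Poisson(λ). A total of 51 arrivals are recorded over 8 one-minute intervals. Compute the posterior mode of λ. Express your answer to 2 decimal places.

λ̂_MAP = 6.59

Σxᵢ = 51, n = 8.
Posterior ∝ λ^9e^(−1.1λ) · λ^51e^(−8λ) = λ^60e^(−9.1λ), i.e. Gamma(shape=61, rate=9.1).
The mode of a Gamma(a, b) with a ≥ 1 (shape–rate) is (a−1)/b = 60/9.1 ≈ 6.59.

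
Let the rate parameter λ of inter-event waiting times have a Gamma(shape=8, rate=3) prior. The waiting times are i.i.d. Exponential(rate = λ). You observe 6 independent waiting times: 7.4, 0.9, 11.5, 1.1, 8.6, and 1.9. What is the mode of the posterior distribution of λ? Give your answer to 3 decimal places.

The Exponential(rate=λ) likelihood is ∝ λ^n e^(−λΣtᵢ). Here n = 6 and Σtᵢ = 7.4 + 0.9 + 11.5 + 1.1 + 8.6 + 1.9 = 31.4.
Posterior ∝ λ^7e^(−3λ) · λ^6e^(−31.4λ) = λ^13e^(−34.4λ), i.e. Gamma(14, 34.4).
Mode = (a−1)/b = 13/34.4 ≈ 0.378.

λ̂_MAP = 0.378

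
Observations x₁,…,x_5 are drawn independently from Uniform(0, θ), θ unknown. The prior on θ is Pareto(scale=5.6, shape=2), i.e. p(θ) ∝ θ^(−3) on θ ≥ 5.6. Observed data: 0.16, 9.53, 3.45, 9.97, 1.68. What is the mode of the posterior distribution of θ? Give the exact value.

The Uniform(0, θ) likelihood is θ^(−n) for θ ≥ max(xᵢ), zero otherwise. Here max(xᵢ) = 9.97.
Posterior ∝ θ^(−3) · θ^(−5) = θ^(−8) on θ ≥ max(5.6, 9.97) = 9.97.
This density is strictly decreasing in θ, so the posterior mode lies at the lower boundary of the support.

θ̂_MAP = 9.97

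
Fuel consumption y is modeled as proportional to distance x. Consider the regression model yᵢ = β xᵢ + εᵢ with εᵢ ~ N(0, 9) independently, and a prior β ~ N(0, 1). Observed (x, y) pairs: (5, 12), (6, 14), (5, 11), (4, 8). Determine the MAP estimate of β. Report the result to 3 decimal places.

β̂_MAP = 2.081

log p(β | y) = −Σ(yᵢ − βxᵢ)²/(2·9) − β²/(2·1) + const.
Setting the derivative to zero: Σxᵢ(yᵢ − βxᵢ)/9 − β/1 = 0, so β = Σxᵢyᵢ / (Σxᵢ² + σ²/τ²).
Σxᵢyᵢ = 5·12 + 6·14 + 5·11 + 4·8 = 231; Σxᵢ² = 102; σ²/τ² = 9.
β̂_MAP = 231 / (102 + 9) = 231/111 ≈ 2.081.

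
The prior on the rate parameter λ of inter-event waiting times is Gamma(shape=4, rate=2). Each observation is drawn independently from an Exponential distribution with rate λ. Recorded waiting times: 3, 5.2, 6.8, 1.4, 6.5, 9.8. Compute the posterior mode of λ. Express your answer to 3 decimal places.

The Exponential(rate=λ) likelihood is ∝ λ^n e^(−λΣtᵢ). Here n = 6 and Σtᵢ = 3 + 5.2 + 6.8 + 1.4 + 6.5 + 9.8 = 32.7.
Posterior ∝ λ^3e^(−2λ) · λ^6e^(−32.7λ) = λ^9e^(−34.7λ), i.e. Gamma(10, 34.7).
Mode = (a−1)/b = 9/34.7 ≈ 0.259.

λ̂_MAP = 0.259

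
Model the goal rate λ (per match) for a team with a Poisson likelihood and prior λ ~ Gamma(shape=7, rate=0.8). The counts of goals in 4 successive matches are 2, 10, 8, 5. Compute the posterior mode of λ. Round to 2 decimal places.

Σxᵢ = 2+10+8+5 = 25, with n = 4.
Posterior ∝ λ^6e^(−0.8λ) · λ^25e^(−4λ) = λ^31e^(−4.8λ), i.e. Gamma(shape=32, rate=4.8).
The mode of a Gamma(a, b) with a ≥ 1 (shape–rate) is (a−1)/b = 31/4.8 ≈ 6.46.

λ̂_MAP = 6.46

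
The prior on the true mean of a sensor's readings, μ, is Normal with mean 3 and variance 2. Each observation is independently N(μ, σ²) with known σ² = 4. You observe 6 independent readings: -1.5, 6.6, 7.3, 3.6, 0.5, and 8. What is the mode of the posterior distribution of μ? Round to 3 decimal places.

n = 6; x̄ = ((-1.5) + 6.6 + 7.3 + 3.6 + 0.5 + 8)/6 = 24.5/6 = 49/12 ≈ 4.0833.
For a Normal prior and Normal likelihood with known variance, the posterior is Normal; its mode equals its mean, the precision-weighted average.
Prior precision 1/σ₀² = 1/2 = 0.5; data precision n/σ² = 6/4 = 1.5.
μ̂ = (0.5·3 + 1.5·(49/12)) / (0.5 + 1.5) = 7.625/2 = 3.8125 ≈ 3.813.

μ̂_MAP = 3.813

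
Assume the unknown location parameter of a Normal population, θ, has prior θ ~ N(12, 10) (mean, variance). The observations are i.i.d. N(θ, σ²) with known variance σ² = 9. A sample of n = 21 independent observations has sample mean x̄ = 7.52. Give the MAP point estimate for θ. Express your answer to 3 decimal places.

θ̂_MAP = 7.704

n = 21, x̄ = 7.52.
For a Normal prior and Normal likelihood with known variance, the posterior is Normal; its mode equals its mean, the precision-weighted average.
Prior precision 1/σ₀² = 1/10 = 0.1; data precision n/σ² = 21/9 = 7/3.
θ̂ = (0.1·12 + (7/3)·7.52) / (0.1 + 7/3) = (1406/75)/(73/30) = 2812/365 ≈ 7.704.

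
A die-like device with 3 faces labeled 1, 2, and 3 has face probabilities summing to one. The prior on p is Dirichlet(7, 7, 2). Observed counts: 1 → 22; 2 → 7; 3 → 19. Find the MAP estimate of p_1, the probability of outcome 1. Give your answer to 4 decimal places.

MAP estimate: 0.4590

The posterior is Dirichlet(αᵢ + nᵢ) = Dirichlet(29, 14, 21).
For a Dirichlet(a₁,…,a_K) with all aᵢ > 1, the mode has j-th component (aⱼ − 1)/(Σaᵢ − K).
Here Σaᵢ = 64 and K = 3, so p_1 = (29 − 1)/(64 − 3) = 28/61 ≈ 0.4590.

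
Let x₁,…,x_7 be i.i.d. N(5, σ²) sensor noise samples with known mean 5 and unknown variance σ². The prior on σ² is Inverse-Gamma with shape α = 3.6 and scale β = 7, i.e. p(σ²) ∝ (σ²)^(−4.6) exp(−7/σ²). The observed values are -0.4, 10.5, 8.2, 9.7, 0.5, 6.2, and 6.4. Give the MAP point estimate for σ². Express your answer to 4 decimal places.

Sum of squared deviations about the known mean: SS = (-0.4−5)² + (10.5−5)² + (8.2−5)² + (9.7−5)² + (0.5−5)² + (6.2−5)² + (6.4−5)² = 115.39.
The Normal likelihood contributes (σ²)^(−n/2) exp(−SS/(2σ²)), so the posterior is Inverse-Gamma(α + n/2, β + SS/2) = Inverse-Gamma(7.1, 64.695).
The mode of Inverse-Gamma(a, b) is b/(a+1) = 64.695/8.1 ≈ 7.9870.

σ̂²_MAP = 7.9870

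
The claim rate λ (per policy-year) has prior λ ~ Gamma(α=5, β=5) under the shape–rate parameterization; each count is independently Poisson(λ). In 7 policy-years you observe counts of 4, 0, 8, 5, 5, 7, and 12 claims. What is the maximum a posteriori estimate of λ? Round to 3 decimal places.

Σxᵢ = 4+0+8+5+5+7+12 = 41, with n = 7.
Posterior ∝ λ^4e^(−5λ) · λ^41e^(−7λ) = λ^45e^(−12λ), i.e. Gamma(shape=46, rate=12).
The mode of a Gamma(a, b) with a ≥ 1 (shape–rate) is (a−1)/b = 45/12 ≈ 3.750.

λ̂_MAP = 3.750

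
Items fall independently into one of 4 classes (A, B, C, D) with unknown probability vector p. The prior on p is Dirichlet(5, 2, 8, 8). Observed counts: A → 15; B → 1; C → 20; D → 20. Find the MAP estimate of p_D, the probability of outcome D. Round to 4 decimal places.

The posterior is Dirichlet(αᵢ + nᵢ) = Dirichlet(20, 3, 28, 28).
For a Dirichlet(a₁,…,a_K) with all aᵢ > 1, the mode has j-th component (aⱼ − 1)/(Σaᵢ − K).
Here Σaᵢ = 79 and K = 4, so p_D = (28 − 1)/(79 − 4) = 27/75 ≈ 0.3600.

MAP estimate of p_D = 0.3600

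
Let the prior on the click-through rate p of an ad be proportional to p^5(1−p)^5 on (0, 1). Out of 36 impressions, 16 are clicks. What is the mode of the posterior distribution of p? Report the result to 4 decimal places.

p̂_MAP = 0.4565

The prior density ∝ p^5(1−p)^5 is the kernel of Beta(6, 6).
Data: 16 successes in 36 trials. The binomial likelihood contributes p^16(1−p)^20, so the posterior is Beta(6+16, 6+20) = Beta(22, 26).
For Beta(a, b) with a, b > 1 the mode is (a−1)/(a+b−2) = 21/46 ≈ 0.4565.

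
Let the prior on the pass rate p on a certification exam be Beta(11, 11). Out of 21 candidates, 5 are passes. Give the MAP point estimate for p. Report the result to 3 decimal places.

p̂_MAP = 0.366

Prior: Beta(11, 11).
Data: 5 successes in 21 trials. The binomial likelihood contributes p^5(1−p)^16, so the posterior is Beta(11+5, 11+16) = Beta(16, 27).
For Beta(a, b) with a, b > 1 the mode is (a−1)/(a+b−2) = 15/41 ≈ 0.366.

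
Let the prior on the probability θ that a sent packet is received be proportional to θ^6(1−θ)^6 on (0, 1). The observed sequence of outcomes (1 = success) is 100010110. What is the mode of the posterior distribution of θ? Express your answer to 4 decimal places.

θ̂_MAP = 0.4762

The prior density ∝ θ^6(1−θ)^6 is the kernel of Beta(7, 7).
Data: 4 successes in 9 trials (from the sequence). The binomial likelihood contributes θ^4(1−θ)^5, so the posterior is Beta(7+4, 7+5) = Beta(11, 12).
For Beta(a, b) with a, b > 1 the mode is (a−1)/(a+b−2) = 10/21 ≈ 0.4762.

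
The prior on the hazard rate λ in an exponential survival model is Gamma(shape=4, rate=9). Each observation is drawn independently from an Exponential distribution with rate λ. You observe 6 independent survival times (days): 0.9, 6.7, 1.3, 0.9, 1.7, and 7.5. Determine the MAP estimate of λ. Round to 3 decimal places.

λ̂_MAP = 0.321

The Exponential(rate=λ) likelihood is ∝ λ^n e^(−λΣtᵢ). Here n = 6 and Σtᵢ = 0.9 + 6.7 + 1.3 + 0.9 + 1.7 + 7.5 = 19.
Posterior ∝ λ^3e^(−9λ) · λ^6e^(−19λ) = λ^9e^(−28λ), i.e. Gamma(10, 28).
Mode = (a−1)/b = 9/28 ≈ 0.321.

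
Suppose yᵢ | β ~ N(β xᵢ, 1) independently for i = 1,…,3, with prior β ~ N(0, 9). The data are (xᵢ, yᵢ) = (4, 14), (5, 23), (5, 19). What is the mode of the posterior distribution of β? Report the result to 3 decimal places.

β̂_MAP = 4.024

log p(β | y) = −Σ(yᵢ − βxᵢ)²/(2·1) − β²/(2·9) + const.
Setting the derivative to zero: Σxᵢ(yᵢ − βxᵢ)/1 − β/9 = 0, so β = Σxᵢyᵢ / (Σxᵢ² + σ²/τ²).
Σxᵢyᵢ = 4·14 + 5·23 + 5·19 = 266; Σxᵢ² = 66; σ²/τ² = 1/9.
β̂_MAP = 266 / (66 + 1/9) = 266/(595/9) = 342/85 ≈ 4.024.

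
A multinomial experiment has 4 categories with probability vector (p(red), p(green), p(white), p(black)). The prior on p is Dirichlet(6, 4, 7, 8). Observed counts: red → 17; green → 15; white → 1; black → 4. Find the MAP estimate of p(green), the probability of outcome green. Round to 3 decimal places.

MAP estimate of p(green) = 0.310

The posterior is Dirichlet(αᵢ + nᵢ) = Dirichlet(23, 19, 8, 12).
For a Dirichlet(a₁,…,a_K) with all aᵢ > 1, the mode has j-th component (aⱼ − 1)/(Σaᵢ − K).
Here Σaᵢ = 62 and K = 4, so p(green) = (19 − 1)/(62 − 4) = 18/58 ≈ 0.310.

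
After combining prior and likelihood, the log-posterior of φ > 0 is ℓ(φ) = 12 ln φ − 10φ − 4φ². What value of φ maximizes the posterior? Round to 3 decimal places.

ℓ'(φ) = 12/φ − 10 − 8φ. Setting this to zero and multiplying by φ: 8φ² + 10φ − 12 = 0.
φ = (−10 + √(10² + 4·8·12)) / (2·8) = (−10 + √484) / 16 = (−10 + 22)/16 = 3/4.
ℓ''(φ) = −12/φ² − 8 < 0, confirming a maximum.

φ̂_MAP = 0.750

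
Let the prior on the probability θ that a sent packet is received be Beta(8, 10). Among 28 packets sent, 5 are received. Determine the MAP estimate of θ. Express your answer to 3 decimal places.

θ̂_MAP = 0.273

Prior: Beta(8, 10).
Data: 5 successes in 28 trials. The binomial likelihood contributes θ^5(1−θ)^23, so the posterior is Beta(8+5, 10+23) = Beta(13, 33).
For Beta(a, b) with a, b > 1 the mode is (a−1)/(a+b−2) = 12/44 ≈ 0.273.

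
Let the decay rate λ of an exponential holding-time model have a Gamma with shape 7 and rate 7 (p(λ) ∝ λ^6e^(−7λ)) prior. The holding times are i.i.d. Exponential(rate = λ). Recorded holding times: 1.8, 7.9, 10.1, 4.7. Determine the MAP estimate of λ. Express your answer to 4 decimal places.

λ̂_MAP = 0.3175

The Exponential(rate=λ) likelihood is ∝ λ^n e^(−λΣtᵢ). Here n = 4 and Σtᵢ = 1.8 + 7.9 + 10.1 + 4.7 = 24.5.
Posterior ∝ λ^6e^(−7λ) · λ^4e^(−24.5λ) = λ^10e^(−31.5λ), i.e. Gamma(11, 31.5).
Mode = (a−1)/b = 10/31.5 ≈ 0.3175.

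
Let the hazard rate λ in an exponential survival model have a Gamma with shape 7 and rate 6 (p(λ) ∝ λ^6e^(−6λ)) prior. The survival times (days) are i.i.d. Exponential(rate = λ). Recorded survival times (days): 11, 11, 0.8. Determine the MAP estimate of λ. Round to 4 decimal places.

λ̂_MAP = 0.3125

The Exponential(rate=λ) likelihood is ∝ λ^n e^(−λΣtᵢ). Here n = 3 and Σtᵢ = 11 + 11 + 0.8 = 22.8.
Posterior ∝ λ^6e^(−6λ) · λ^3e^(−22.8λ) = λ^9e^(−28.8λ), i.e. Gamma(10, 28.8).
Mode = (a−1)/b = 9/28.8 ≈ 0.3125.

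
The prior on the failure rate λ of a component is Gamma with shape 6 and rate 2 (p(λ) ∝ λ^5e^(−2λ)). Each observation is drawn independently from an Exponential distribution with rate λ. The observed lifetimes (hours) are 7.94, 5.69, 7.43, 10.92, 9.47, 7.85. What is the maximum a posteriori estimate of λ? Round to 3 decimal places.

The Exponential(rate=λ) likelihood is ∝ λ^n e^(−λΣtᵢ). Here n = 6 and Σtᵢ = 7.94 + 5.69 + 7.43 + 10.92 + 9.47 + 7.85 = 49.30.
Posterior ∝ λ^5e^(−2λ) · λ^6e^(−49.30λ) = λ^11e^(−51.30λ), i.e. Gamma(12, 51.30).
Mode = (a−1)/b = 11/51.30 ≈ 0.214.

λ̂_MAP = 0.214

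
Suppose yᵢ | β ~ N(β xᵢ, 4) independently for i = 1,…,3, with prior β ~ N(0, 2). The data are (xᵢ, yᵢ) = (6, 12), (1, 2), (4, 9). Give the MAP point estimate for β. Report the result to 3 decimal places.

β̂_MAP = 2.000

log p(β | y) = −Σ(yᵢ − βxᵢ)²/(2·4) − β²/(2·2) + const.
Setting the derivative to zero: Σxᵢ(yᵢ − βxᵢ)/4 − β/2 = 0, so β = Σxᵢyᵢ / (Σxᵢ² + σ²/τ²).
Σxᵢyᵢ = 6·12 + 1·2 + 4·9 = 110; Σxᵢ² = 53; σ²/τ² = 2.
β̂_MAP = 110 / (53 + 2) = 110/55 ≈ 2.000.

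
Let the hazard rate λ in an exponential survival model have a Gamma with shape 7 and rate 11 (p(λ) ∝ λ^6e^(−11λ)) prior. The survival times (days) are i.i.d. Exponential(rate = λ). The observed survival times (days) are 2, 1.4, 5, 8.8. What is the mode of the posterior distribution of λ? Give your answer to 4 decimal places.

λ̂_MAP = 0.3546

The Exponential(rate=λ) likelihood is ∝ λ^n e^(−λΣtᵢ). Here n = 4 and Σtᵢ = 2 + 1.4 + 5 + 8.8 = 17.2.
Posterior ∝ λ^6e^(−11λ) · λ^4e^(−17.2λ) = λ^10e^(−28.2λ), i.e. Gamma(11, 28.2).
Mode = (a−1)/b = 10/28.2 ≈ 0.3546.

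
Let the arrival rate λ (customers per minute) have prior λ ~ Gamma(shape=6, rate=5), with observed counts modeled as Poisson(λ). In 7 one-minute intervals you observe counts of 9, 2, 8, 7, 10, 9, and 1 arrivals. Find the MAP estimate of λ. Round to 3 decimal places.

Σxᵢ = 9+2+8+7+10+9+1 = 46, with n = 7.
Posterior ∝ λ^5e^(−5λ) · λ^46e^(−7λ) = λ^51e^(−12λ), i.e. Gamma(shape=52, rate=12).
The mode of a Gamma(a, b) with a ≥ 1 (shape–rate) is (a−1)/b = 51/12 ≈ 4.250.

λ̂_MAP = 4.250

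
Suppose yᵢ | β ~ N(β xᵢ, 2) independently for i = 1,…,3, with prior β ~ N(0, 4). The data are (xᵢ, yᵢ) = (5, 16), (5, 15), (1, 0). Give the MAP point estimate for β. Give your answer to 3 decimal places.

β̂_MAP = 3.010

log p(β | y) = −Σ(yᵢ − βxᵢ)²/(2·2) − β²/(2·4) + const.
Setting the derivative to zero: Σxᵢ(yᵢ − βxᵢ)/2 − β/4 = 0, so β = Σxᵢyᵢ / (Σxᵢ² + σ²/τ²).
Σxᵢyᵢ = 5·16 + 5·15 + 1·0 = 155; Σxᵢ² = 51; σ²/τ² = 0.5.
β̂_MAP = 155 / (51 + 0.5) = 155/51.5 ≈ 3.010.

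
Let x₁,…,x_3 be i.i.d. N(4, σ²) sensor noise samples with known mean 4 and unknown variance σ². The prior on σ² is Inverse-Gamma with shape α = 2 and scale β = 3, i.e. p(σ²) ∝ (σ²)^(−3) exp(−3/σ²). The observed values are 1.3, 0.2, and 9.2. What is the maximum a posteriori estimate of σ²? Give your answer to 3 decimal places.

σ̂²_MAP = 6.086

Sum of squared deviations about the known mean: SS = (1.3−4)² + (0.2−4)² + (9.2−4)² = 48.77.
The Normal likelihood contributes (σ²)^(−n/2) exp(−SS/(2σ²)), so the posterior is Inverse-Gamma(α + n/2, β + SS/2) = Inverse-Gamma(3.5, 27.385).
The mode of Inverse-Gamma(a, b) is b/(a+1) = 27.385/4.5 ≈ 6.086.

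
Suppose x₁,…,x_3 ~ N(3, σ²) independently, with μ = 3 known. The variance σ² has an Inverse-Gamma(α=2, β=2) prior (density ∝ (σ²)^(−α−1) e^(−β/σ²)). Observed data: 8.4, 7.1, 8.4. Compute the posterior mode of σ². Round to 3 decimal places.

σ̂²_MAP = 8.792

Sum of squared deviations about the known mean: SS = (8.4−3)² + (7.1−3)² + (8.4−3)² = 75.13.
The Normal likelihood contributes (σ²)^(−n/2) exp(−SS/(2σ²)), so the posterior is Inverse-Gamma(α + n/2, β + SS/2) = Inverse-Gamma(3.5, 39.565).
The mode of Inverse-Gamma(a, b) is b/(a+1) = 39.565/4.5 ≈ 8.792.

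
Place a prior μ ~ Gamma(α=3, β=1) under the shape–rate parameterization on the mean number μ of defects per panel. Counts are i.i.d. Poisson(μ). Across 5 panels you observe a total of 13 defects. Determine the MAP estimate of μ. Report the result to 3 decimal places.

Σxᵢ = 13, n = 5.
Posterior ∝ μ^2e^(−1μ) · μ^13e^(−5μ) = μ^15e^(−6μ), i.e. Gamma(shape=16, rate=6).
The mode of a Gamma(a, b) with a ≥ 1 (shape–rate) is (a−1)/b = 15/6 ≈ 2.500.

μ̂_MAP = 2.500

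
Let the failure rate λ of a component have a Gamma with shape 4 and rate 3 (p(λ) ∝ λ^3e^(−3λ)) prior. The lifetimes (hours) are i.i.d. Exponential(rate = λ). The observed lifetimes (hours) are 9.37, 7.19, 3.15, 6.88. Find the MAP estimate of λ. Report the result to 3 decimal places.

λ̂_MAP = 0.237

The Exponential(rate=λ) likelihood is ∝ λ^n e^(−λΣtᵢ). Here n = 4 and Σtᵢ = 9.37 + 7.19 + 3.15 + 6.88 = 26.59.
Posterior ∝ λ^3e^(−3λ) · λ^4e^(−26.59λ) = λ^7e^(−29.59λ), i.e. Gamma(8, 29.59).
Mode = (a−1)/b = 7/29.59 ≈ 0.237.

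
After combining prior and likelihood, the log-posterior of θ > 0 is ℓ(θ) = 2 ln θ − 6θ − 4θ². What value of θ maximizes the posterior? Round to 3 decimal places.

θ̂_MAP = 0.250

ℓ'(θ) = 2/θ − 6 − 8θ. Setting this to zero and multiplying by θ: 8θ² + 6θ − 2 = 0.
θ = (−6 + √(6² + 4·8·2)) / (2·8) = (−6 + √100) / 16 = (−6 + 10)/16 = 1/4.
ℓ''(θ) = −2/θ² − 8 < 0, confirming a maximum.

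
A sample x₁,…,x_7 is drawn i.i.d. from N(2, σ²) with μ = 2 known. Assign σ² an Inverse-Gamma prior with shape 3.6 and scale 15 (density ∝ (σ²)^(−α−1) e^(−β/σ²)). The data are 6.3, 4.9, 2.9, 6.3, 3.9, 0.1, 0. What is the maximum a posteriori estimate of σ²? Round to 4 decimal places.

Sum of squared deviations about the known mean: SS = (6.3−2)² + (4.9−2)² + (2.9−2)² + (6.3−2)² + (3.9−2)² + (0.1−2)² + (0−2)² = 57.42.
The Normal likelihood contributes (σ²)^(−n/2) exp(−SS/(2σ²)), so the posterior is Inverse-Gamma(α + n/2, β + SS/2) = Inverse-Gamma(7.1, 43.71).
The mode of Inverse-Gamma(a, b) is b/(a+1) = 43.71/8.1 ≈ 5.3963.

σ̂²_MAP = 5.3963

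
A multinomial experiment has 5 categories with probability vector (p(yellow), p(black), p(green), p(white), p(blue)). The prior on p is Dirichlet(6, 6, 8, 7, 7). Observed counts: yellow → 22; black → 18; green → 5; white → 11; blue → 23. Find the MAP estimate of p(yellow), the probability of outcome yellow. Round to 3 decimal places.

MAP estimate of p(yellow) = 0.250

The posterior is Dirichlet(αᵢ + nᵢ) = Dirichlet(28, 24, 13, 18, 30).
For a Dirichlet(a₁,…,a_K) with all aᵢ > 1, the mode has j-th component (aⱼ − 1)/(Σaᵢ − K).
Here Σaᵢ = 113 and K = 5, so p(yellow) = (28 − 1)/(113 − 5) = 27/108 ≈ 0.250.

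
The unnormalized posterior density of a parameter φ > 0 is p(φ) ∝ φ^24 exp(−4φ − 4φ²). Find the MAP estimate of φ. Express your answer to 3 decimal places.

ℓ'(φ) = 24/φ − 4 − 8φ. Setting this to zero and multiplying by φ: 8φ² + 4φ − 24 = 0.
φ = (−4 + √(4² + 4·8·24)) / (2·8) = (−4 + √784) / 16 = (−4 + 28)/16 = 3/2.
ℓ''(φ) = −24/φ² − 8 < 0, confirming a maximum.

φ̂_MAP = 1.500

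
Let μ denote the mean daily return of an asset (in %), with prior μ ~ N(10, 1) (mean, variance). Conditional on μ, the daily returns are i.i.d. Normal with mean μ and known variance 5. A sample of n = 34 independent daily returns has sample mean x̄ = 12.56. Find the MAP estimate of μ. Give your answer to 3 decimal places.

μ̂_MAP = 12.232

n = 34, x̄ = 12.56.
For a Normal prior and Normal likelihood with known variance, the posterior is Normal; its mode equals its mean, the precision-weighted average.
Prior precision 1/σ₀² = 1/1 = 1; data precision n/σ² = 34/5 = 6.8.
μ̂ = (1·10 + 6.8·12.56) / (1 + 6.8) = 95.408/7.8 = 11926/975 ≈ 12.232.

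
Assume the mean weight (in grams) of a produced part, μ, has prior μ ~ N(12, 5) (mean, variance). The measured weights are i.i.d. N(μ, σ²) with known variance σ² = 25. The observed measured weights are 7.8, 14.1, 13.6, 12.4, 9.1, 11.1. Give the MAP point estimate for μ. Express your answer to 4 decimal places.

μ̂_MAP = 11.6455

n = 6; x̄ = (7.8 + 14.1 + 13.6 + 12.4 + 9.1 + 11.1)/6 = 68.1/6 = 11.35.
For a Normal prior and Normal likelihood with known variance, the posterior is Normal; its mode equals its mean, the precision-weighted average.
Prior precision 1/σ₀² = 1/5 = 0.2; data precision n/σ² = 6/25 = 0.24.
μ̂ = (0.2·12 + 0.24·11.35) / (0.2 + 0.24) = 5.124/0.44 = 1281/110 ≈ 11.6455.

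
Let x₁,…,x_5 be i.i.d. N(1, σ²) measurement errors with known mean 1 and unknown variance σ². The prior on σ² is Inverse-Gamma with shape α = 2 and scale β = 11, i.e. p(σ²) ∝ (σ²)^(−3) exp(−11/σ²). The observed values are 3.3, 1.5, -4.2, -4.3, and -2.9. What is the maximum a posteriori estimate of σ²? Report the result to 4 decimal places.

Sum of squared deviations about the known mean: SS = (3.3−1)² + (1.5−1)² + (-4.2−1)² + (-4.3−1)² + (-2.9−1)² = 75.88.
The Normal likelihood contributes (σ²)^(−n/2) exp(−SS/(2σ²)), so the posterior is Inverse-Gamma(α + n/2, β + SS/2) = Inverse-Gamma(4.5, 48.94).
The mode of Inverse-Gamma(a, b) is b/(a+1) = 48.94/5.5 ≈ 8.8982.

σ̂²_MAP = 8.8982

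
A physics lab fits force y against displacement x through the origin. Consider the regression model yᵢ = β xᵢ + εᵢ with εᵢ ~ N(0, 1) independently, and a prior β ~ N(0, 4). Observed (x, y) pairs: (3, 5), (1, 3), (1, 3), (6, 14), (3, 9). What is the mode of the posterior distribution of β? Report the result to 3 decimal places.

β̂_MAP = 2.347

log p(β | y) = −Σ(yᵢ − βxᵢ)²/(2·1) − β²/(2·4) + const.
Setting the derivative to zero: Σxᵢ(yᵢ − βxᵢ)/1 − β/4 = 0, so β = Σxᵢyᵢ / (Σxᵢ² + σ²/τ²).
Σxᵢyᵢ = 3·5 + 1·3 + 1·3 + 6·14 + 3·9 = 132; Σxᵢ² = 56; σ²/τ² = 0.25.
β̂_MAP = 132 / (56 + 0.25) = 132/56.25 ≈ 2.347.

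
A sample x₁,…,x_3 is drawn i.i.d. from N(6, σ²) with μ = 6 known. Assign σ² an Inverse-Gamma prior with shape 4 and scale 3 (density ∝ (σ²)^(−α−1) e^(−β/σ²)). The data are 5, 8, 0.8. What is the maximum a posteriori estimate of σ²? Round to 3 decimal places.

σ̂²_MAP = 2.926

Sum of squared deviations about the known mean: SS = (5−6)² + (8−6)² + (0.8−6)² = 32.04.
The Normal likelihood contributes (σ²)^(−n/2) exp(−SS/(2σ²)), so the posterior is Inverse-Gamma(α + n/2, β + SS/2) = Inverse-Gamma(5.5, 19.02).
The mode of Inverse-Gamma(a, b) is b/(a+1) = 19.02/6.5 ≈ 2.926.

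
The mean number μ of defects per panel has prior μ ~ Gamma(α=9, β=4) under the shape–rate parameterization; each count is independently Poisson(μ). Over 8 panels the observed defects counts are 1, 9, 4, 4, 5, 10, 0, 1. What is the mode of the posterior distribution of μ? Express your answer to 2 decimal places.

μ̂_MAP = 3.50

Σxᵢ = 1+9+4+4+5+10+0+1 = 34, with n = 8.
Posterior ∝ μ^8e^(−4μ) · μ^34e^(−8μ) = μ^42e^(−12μ), i.e. Gamma(shape=43, rate=12).
The mode of a Gamma(a, b) with a ≥ 1 (shape–rate) is (a−1)/b = 42/12 ≈ 3.50.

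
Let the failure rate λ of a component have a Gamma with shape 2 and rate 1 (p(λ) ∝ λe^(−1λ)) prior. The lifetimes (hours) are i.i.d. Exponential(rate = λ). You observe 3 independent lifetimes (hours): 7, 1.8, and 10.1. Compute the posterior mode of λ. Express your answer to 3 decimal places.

The Exponential(rate=λ) likelihood is ∝ λ^n e^(−λΣtᵢ). Here n = 3 and Σtᵢ = 7 + 1.8 + 10.1 = 18.9.
Posterior ∝ λe^(−1λ) · λ^3e^(−18.9λ) = λ^4e^(−19.9λ), i.e. Gamma(5, 19.9).
Mode = (a−1)/b = 4/19.9 ≈ 0.201.

λ̂_MAP = 0.201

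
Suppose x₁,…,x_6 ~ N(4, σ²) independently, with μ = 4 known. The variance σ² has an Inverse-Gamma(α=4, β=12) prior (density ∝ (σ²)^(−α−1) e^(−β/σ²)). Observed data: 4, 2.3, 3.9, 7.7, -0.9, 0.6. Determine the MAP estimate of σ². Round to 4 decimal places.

σ̂²_MAP = 4.7600

Sum of squared deviations about the known mean: SS = (4−4)² + (2.3−4)² + (3.9−4)² + (7.7−4)² + (-0.9−4)² + (0.6−4)² = 52.16.
The Normal likelihood contributes (σ²)^(−n/2) exp(−SS/(2σ²)), so the posterior is Inverse-Gamma(α + n/2, β + SS/2) = Inverse-Gamma(7, 38.08).
The mode of Inverse-Gamma(a, b) is b/(a+1) = 38.08/8 ≈ 4.7600.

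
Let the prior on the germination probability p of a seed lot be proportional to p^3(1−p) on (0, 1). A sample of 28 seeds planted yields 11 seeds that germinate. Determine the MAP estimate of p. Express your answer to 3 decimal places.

p̂_MAP = 0.438

The prior density ∝ p^3(1−p)^1 is the kernel of Beta(4, 2).
Data: 11 successes in 28 trials. The binomial likelihood contributes p^11(1−p)^17, so the posterior is Beta(4+11, 2+17) = Beta(15, 19).
For Beta(a, b) with a, b > 1 the mode is (a−1)/(a+b−2) = 14/32 ≈ 0.438.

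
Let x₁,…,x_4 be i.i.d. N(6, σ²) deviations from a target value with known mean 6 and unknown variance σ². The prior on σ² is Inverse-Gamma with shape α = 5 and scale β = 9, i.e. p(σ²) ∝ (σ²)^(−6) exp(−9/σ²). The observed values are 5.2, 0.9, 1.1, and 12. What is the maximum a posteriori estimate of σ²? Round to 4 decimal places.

Sum of squared deviations about the known mean: SS = (5.2−6)² + (0.9−6)² + (1.1−6)² + (12−6)² = 86.66.
The Normal likelihood contributes (σ²)^(−n/2) exp(−SS/(2σ²)), so the posterior is Inverse-Gamma(α + n/2, β + SS/2) = Inverse-Gamma(7, 52.33).
The mode of Inverse-Gamma(a, b) is b/(a+1) = 52.33/8 ≈ 6.5413.

σ̂²_MAP = 6.5413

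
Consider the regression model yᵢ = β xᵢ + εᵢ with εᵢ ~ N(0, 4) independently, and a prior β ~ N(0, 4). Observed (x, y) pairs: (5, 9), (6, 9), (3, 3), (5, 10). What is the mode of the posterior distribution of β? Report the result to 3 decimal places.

β̂_MAP = 1.646

log p(β | y) = −Σ(yᵢ − βxᵢ)²/(2·4) − β²/(2·4) + const.
Setting the derivative to zero: Σxᵢ(yᵢ − βxᵢ)/4 − β/4 = 0, so β = Σxᵢyᵢ / (Σxᵢ² + σ²/τ²).
Σxᵢyᵢ = 5·9 + 6·9 + 3·3 + 5·10 = 158; Σxᵢ² = 95; σ²/τ² = 1.
β̂_MAP = 158 / (95 + 1) = 158/96 ≈ 1.646.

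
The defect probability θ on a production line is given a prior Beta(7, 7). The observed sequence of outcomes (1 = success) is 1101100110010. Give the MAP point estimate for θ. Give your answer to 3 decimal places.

θ̂_MAP = 0.520

Prior: Beta(7, 7).
Data: 7 successes in 13 trials (from the sequence). The binomial likelihood contributes θ^7(1−θ)^6, so the posterior is Beta(7+7, 7+6) = Beta(14, 13).
For Beta(a, b) with a, b > 1 the mode is (a−1)/(a+b−2) = 13/25 ≈ 0.520.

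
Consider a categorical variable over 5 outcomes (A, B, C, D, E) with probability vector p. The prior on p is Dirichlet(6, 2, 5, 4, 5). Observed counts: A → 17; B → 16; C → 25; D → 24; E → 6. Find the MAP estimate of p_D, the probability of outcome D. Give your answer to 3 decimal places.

MAP estimate of p_D = 0.257

The posterior is Dirichlet(αᵢ + nᵢ) = Dirichlet(23, 18, 30, 28, 11).
For a Dirichlet(a₁,…,a_K) with all aᵢ > 1, the mode has j-th component (aⱼ − 1)/(Σaᵢ − K).
Here Σaᵢ = 110 and K = 5, so p_D = (28 − 1)/(110 − 5) = 27/105 ≈ 0.257.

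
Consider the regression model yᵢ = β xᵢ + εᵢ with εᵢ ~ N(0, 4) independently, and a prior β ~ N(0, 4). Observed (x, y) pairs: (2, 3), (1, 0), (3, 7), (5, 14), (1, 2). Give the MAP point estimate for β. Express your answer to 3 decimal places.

log p(β | y) = −Σ(yᵢ − βxᵢ)²/(2·4) − β²/(2·4) + const.
Setting the derivative to zero: Σxᵢ(yᵢ − βxᵢ)/4 − β/4 = 0, so β = Σxᵢyᵢ / (Σxᵢ² + σ²/τ²).
Σxᵢyᵢ = 2·3 + 1·0 + 3·7 + 5·14 + 1·2 = 99; Σxᵢ² = 40; σ²/τ² = 1.
β̂_MAP = 99 / (40 + 1) = 99/41 ≈ 2.415.

β̂_MAP = 2.415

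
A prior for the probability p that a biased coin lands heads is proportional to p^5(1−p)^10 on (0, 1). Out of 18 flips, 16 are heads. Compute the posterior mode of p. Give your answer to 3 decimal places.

p̂_MAP = 0.636

The prior density ∝ p^5(1−p)^10 is the kernel of Beta(6, 11).
Data: 16 successes in 18 trials. The binomial likelihood contributes p^16(1−p)^2, so the posterior is Beta(6+16, 11+2) = Beta(22, 13).
For Beta(a, b) with a, b > 1 the mode is (a−1)/(a+b−2) = 21/33 ≈ 0.636.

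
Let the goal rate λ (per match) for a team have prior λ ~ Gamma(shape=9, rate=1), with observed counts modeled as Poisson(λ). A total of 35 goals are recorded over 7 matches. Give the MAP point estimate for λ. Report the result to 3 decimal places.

λ̂_MAP = 5.375

Σxᵢ = 35, n = 7.
Posterior ∝ λ^8e^(−1λ) · λ^35e^(−7λ) = λ^43e^(−8λ), i.e. Gamma(shape=44, rate=8).
The mode of a Gamma(a, b) with a ≥ 1 (shape–rate) is (a−1)/b = 43/8 ≈ 5.375.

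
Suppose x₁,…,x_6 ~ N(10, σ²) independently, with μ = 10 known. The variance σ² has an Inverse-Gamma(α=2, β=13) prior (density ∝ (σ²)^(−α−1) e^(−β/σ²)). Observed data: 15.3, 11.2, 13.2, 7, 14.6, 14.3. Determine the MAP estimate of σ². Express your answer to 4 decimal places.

σ̂²_MAP = 9.5350

Sum of squared deviations about the known mean: SS = (15.3−10)² + (11.2−10)² + (13.2−10)² + (7−10)² + (14.6−10)² + (14.3−10)² = 88.42.
The Normal likelihood contributes (σ²)^(−n/2) exp(−SS/(2σ²)), so the posterior is Inverse-Gamma(α + n/2, β + SS/2) = Inverse-Gamma(5, 57.21).
The mode of Inverse-Gamma(a, b) is b/(a+1) = 57.21/6 ≈ 9.5350.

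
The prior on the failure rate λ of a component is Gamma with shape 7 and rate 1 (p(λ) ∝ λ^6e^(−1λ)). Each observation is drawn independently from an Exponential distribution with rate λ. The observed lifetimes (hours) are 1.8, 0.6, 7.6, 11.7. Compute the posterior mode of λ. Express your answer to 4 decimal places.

The Exponential(rate=λ) likelihood is ∝ λ^n e^(−λΣtᵢ). Here n = 4 and Σtᵢ = 1.8 + 0.6 + 7.6 + 11.7 = 21.7.
Posterior ∝ λ^6e^(−1λ) · λ^4e^(−21.7λ) = λ^10e^(−22.7λ), i.e. Gamma(11, 22.7).
Mode = (a−1)/b = 10/22.7 ≈ 0.4405.

λ̂_MAP = 0.4405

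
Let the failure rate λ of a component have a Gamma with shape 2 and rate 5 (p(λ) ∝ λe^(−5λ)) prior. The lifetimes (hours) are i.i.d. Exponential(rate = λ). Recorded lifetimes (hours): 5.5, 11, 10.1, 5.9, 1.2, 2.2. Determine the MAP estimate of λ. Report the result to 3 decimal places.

λ̂_MAP = 0.171

The Exponential(rate=λ) likelihood is ∝ λ^n e^(−λΣtᵢ). Here n = 6 and Σtᵢ = 5.5 + 11 + 10.1 + 5.9 + 1.2 + 2.2 = 35.9.
Posterior ∝ λe^(−5λ) · λ^6e^(−35.9λ) = λ^7e^(−40.9λ), i.e. Gamma(8, 40.9).
Mode = (a−1)/b = 7/40.9 ≈ 0.171.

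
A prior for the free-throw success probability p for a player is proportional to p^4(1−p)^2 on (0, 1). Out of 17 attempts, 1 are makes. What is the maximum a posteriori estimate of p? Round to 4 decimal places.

The prior density ∝ p^4(1−p)^2 is the kernel of Beta(5, 3).
Data: 1 success in 17 trials. The binomial likelihood contributes p(1−p)^16, so the posterior is Beta(5+1, 3+16) = Beta(6, 19).
For Beta(a, b) with a, b > 1 the mode is (a−1)/(a+b−2) = 5/23 ≈ 0.2174.

p̂_MAP = 0.2174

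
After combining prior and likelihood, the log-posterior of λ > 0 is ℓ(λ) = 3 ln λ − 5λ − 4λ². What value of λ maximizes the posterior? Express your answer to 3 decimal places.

λ̂_MAP = 0.375

ℓ'(λ) = 3/λ − 5 − 8λ. Setting this to zero and multiplying by λ: 8λ² + 5λ − 3 = 0.
λ = (−5 + √(5² + 4·8·3)) / (2·8) = (−5 + √121) / 16 = (−5 + 11)/16 = 3/8.
ℓ''(λ) = −3/λ² − 8 < 0, confirming a maximum.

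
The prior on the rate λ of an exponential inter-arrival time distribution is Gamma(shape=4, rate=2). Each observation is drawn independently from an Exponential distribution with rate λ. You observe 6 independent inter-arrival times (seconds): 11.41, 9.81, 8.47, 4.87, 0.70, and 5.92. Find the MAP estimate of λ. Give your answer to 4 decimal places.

λ̂_MAP = 0.2084

The Exponential(rate=λ) likelihood is ∝ λ^n e^(−λΣtᵢ). Here n = 6 and Σtᵢ = 11.41 + 9.81 + 8.47 + 4.87 + 0.70 + 5.92 = 41.18.
Posterior ∝ λ^3e^(−2λ) · λ^6e^(−41.18λ) = λ^9e^(−43.18λ), i.e. Gamma(10, 43.18).
Mode = (a−1)/b = 9/43.18 ≈ 0.2084.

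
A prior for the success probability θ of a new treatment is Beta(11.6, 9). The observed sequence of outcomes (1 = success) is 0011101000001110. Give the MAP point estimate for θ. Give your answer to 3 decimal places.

Prior: Beta(11.6, 9).
Data: 7 successes in 16 trials (from the sequence). The binomial likelihood contributes θ^7(1−θ)^9, so the posterior is Beta(11.6+7, 9+9) = Beta(18.6, 18).
For Beta(a, b) with a, b > 1 the mode is (a−1)/(a+b−2) = 17.6/34.6 ≈ 0.509.

θ̂_MAP = 0.509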